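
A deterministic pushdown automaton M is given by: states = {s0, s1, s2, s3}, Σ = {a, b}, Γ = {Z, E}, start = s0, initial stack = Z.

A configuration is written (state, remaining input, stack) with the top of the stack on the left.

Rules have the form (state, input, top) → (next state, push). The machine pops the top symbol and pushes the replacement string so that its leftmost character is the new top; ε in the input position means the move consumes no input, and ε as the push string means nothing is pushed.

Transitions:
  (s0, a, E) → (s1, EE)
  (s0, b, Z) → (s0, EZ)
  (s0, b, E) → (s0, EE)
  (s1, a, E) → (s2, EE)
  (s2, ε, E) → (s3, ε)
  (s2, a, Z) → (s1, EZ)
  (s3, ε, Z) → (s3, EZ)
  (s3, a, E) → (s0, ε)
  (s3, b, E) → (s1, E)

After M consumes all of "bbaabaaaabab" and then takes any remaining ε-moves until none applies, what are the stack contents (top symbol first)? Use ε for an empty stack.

EEEZ

(s0, bbaabaaaabab, Z) ⊢ (s0, baabaaaabab, EZ) ⊢ (s0, aabaaaabab, EEZ) ⊢ (s1, abaaaabab, EEEZ) ⊢ (s2, baaaabab, EEEEZ) ⊢ (s3, baaaabab, EEEZ) ⊢ (s1, aaaabab, EEEZ) ⊢ (s2, aaabab, EEEEZ) ⊢ (s3, aaabab, EEEZ) ⊢ (s0, aabab, EEZ) ⊢ (s1, abab, EEEZ) ⊢ (s2, bab, EEEEZ) ⊢ (s3, bab, EEEZ) ⊢ (s1, ab, EEEZ) ⊢ (s2, b, EEEEZ) ⊢ (s3, b, EEEZ) ⊢ (s1, ε, EEEZ)
All input consumed in state s1 with stack EEEZ.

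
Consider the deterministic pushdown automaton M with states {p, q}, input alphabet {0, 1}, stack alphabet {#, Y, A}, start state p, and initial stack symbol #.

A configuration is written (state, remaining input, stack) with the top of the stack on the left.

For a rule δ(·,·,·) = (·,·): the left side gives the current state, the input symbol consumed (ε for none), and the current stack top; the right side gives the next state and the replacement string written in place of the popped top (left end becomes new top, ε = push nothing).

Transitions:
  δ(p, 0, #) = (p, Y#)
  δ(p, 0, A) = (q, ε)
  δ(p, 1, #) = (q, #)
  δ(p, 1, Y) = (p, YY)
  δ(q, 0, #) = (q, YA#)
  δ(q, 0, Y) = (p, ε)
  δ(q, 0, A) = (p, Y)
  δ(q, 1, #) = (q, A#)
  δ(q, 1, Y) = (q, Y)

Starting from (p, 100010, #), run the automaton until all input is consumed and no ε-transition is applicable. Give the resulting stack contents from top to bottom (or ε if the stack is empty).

Y#

(p, 100010, #)
  read 1, top #: go to q, push # → (q, 00010, #)
  read 0, top #: go to q, push YA# → (q, 0010, YA#)
  read 0, top Y: go to p, push ε → (p, 010, A#)
  read 0, top A: go to q, push ε → (q, 10, #)
  read 1, top #: go to q, push A# → (q, 0, A#)
  read 0, top A: go to p, push Y → (p, ε, Y#)
All input consumed in state p with stack Y#.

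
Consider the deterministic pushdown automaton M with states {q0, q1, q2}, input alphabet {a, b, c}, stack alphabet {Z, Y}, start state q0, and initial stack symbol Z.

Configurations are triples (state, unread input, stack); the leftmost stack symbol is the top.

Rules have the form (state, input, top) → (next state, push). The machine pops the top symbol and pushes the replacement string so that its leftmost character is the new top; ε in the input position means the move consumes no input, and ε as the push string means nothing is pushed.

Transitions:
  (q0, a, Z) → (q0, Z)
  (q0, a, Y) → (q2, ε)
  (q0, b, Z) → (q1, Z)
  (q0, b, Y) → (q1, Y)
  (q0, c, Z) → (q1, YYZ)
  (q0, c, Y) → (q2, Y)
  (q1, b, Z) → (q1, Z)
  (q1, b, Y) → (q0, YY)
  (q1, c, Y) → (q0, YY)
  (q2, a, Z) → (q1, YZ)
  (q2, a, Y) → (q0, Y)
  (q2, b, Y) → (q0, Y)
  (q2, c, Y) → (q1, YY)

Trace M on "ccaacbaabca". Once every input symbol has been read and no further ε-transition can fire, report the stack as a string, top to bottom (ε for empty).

YZ

(q0, ccaacbaabca, Z)
  read c, top Z: go to q1, push YYZ → (q1, caacbaabca, YYZ)
  read c, top Y: go to q0, push YY → (q0, aacbaabca, YYYZ)
  read a, top Y: go to q2, push ε → (q2, acbaabca, YYZ)
  read a, top Y: go to q0, push Y → (q0, cbaabca, YYZ)
  read c, top Y: go to q2, push Y → (q2, baabca, YYZ)
  read b, top Y: go to q0, push Y → (q0, aabca, YYZ)
  read a, top Y: go to q2, push ε → (q2, abca, YZ)
  read a, top Y: go to q0, push Y → (q0, bca, YZ)
  read b, top Y: go to q1, push Y → (q1, ca, YZ)
  read c, top Y: go to q0, push YY → (q0, a, YYZ)
  read a, top Y: go to q2, push ε → (q2, ε, YZ)
All input consumed in state q2 with stack YZ.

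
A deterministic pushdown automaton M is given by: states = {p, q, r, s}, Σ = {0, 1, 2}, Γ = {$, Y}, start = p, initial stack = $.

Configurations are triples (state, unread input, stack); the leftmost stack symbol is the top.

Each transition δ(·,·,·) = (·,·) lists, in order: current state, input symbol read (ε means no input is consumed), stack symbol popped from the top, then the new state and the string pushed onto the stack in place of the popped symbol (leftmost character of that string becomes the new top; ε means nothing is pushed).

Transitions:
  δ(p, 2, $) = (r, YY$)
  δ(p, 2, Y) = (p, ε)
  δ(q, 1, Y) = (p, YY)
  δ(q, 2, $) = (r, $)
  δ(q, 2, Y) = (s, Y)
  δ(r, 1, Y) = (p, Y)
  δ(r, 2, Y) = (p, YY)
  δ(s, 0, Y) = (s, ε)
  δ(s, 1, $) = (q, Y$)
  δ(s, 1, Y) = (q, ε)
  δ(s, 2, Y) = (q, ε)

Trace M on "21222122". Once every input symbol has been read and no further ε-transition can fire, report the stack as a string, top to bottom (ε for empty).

(p, 21222122, $) ⊢ (r, 1222122, YY$) ⊢ (p, 222122, YY$) ⊢ (p, 22122, Y$) ⊢ (p, 2122, $) ⊢ (r, 122, YY$) ⊢ (p, 22, YY$) ⊢ (p, 2, Y$) ⊢ (p, ε, $)
All input consumed in state p with stack $.

$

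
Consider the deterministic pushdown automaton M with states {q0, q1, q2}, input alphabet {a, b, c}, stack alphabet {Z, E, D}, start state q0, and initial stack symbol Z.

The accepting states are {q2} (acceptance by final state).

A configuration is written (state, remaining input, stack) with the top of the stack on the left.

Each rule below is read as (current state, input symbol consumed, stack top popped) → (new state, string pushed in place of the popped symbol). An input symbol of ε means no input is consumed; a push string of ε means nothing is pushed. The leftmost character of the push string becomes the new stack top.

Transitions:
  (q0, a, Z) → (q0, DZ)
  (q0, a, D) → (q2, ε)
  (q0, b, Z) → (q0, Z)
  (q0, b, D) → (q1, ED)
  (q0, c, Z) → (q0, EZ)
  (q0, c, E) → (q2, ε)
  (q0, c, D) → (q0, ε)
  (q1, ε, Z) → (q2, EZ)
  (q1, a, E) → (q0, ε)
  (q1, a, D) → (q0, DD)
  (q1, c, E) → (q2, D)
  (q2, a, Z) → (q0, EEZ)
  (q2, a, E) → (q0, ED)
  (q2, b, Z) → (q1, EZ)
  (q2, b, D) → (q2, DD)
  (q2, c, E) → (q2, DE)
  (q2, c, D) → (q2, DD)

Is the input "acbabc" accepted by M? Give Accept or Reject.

(q0, acbabc, Z)
  read a, top Z: go to q0, push DZ → (q0, cbabc, DZ)
  read c, top D: go to q0, push ε → (q0, babc, Z)
  read b, top Z: go to q0, push Z → (q0, abc, Z)
  read a, top Z: go to q0, push DZ → (q0, bc, DZ)
  read b, top D: go to q1, push ED → (q1, c, EDZ)
  read c, top E: go to q2, push D → (q2, ε, DDZ)
All input consumed; state q2 ∈ F.

Accept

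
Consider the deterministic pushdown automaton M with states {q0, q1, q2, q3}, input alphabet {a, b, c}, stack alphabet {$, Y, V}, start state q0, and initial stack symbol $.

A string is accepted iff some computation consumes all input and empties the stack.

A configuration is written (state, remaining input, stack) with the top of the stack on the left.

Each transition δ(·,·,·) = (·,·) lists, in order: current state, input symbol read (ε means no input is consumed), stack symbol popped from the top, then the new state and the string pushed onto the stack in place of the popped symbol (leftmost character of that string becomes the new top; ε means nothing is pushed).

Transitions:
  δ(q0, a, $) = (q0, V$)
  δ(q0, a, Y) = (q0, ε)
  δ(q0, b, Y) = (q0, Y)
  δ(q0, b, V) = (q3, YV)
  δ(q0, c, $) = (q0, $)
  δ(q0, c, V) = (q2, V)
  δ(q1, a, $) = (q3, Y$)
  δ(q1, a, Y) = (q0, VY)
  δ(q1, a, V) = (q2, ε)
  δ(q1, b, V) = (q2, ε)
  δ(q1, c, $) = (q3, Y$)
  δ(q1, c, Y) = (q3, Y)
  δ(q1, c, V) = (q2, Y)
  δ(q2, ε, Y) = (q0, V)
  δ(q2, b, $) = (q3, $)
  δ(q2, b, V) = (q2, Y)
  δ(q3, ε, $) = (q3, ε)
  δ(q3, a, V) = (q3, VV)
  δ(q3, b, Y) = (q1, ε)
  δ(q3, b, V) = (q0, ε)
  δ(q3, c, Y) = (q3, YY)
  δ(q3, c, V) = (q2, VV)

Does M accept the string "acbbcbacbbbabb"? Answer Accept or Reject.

Reject

(q0, acbbcbacbbbabb, $)
  read a, top $: go to q0, push V$ → (q0, cbbcbacbbbabb, V$)
  read c, top V: go to q2, push V → (q2, bbcbacbbbabb, V$)
  read b, top V: go to q2, push Y → (q2, bcbacbbbabb, Y$)
  ε-move, top Y: go to q0, push V → (q0, bcbacbbbabb, V$)
  read b, top V: go to q3, push YV → (q3, cbacbbbabb, YV$)
  read c, top Y: go to q3, push YY → (q3, bacbbbabb, YYV$)
  read b, top Y: go to q1, push ε → (q1, acbbbabb, YV$)
  read a, top Y: go to q0, push VY → (q0, cbbbabb, VYV$)
  read c, top V: go to q2, push V → (q2, bbbabb, VYV$)
  read b, top V: go to q2, push Y → (q2, bbabb, YYV$)
  ε-move, top Y: go to q0, push V → (q0, bbabb, VYV$)
  read b, top V: go to q3, push YV → (q3, babb, YVYV$)
  read b, top Y: go to q1, push ε → (q1, abb, VYV$)
  read a, top V: go to q2, push ε → (q2, bb, YV$)
  ε-move, top Y: go to q0, push V → (q0, bb, VV$)
  read b, top V: go to q3, push YV → (q3, b, YVV$)
  read b, top Y: go to q1, push ε → (q1, ε, VV$)
All input consumed; stack is VV$, not empty, and no further ε-move applies.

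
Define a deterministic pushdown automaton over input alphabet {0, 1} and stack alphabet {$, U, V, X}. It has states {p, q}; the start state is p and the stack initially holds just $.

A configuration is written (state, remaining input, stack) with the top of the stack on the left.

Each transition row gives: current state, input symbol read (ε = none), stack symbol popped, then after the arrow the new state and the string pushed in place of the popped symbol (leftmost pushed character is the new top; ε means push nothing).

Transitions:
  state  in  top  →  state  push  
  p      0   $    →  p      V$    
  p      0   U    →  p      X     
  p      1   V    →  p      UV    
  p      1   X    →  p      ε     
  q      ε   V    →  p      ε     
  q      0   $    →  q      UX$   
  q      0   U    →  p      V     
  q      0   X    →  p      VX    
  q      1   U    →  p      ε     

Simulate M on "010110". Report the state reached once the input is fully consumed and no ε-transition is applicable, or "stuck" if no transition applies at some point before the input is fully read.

(p, 010110, $)
  read 0, top $: go to p, push V$ → (p, 10110, V$)
  read 1, top V: go to p, push UV → (p, 0110, UV$)
  read 0, top U: go to p, push X → (p, 110, XV$)
  read 1, top X: go to p, push ε → (p, 10, V$)
  read 1, top V: go to p, push UV → (p, 0, UV$)
  read 0, top U: go to p, push X → (p, ε, XV$)
All input consumed; M is in state p.

p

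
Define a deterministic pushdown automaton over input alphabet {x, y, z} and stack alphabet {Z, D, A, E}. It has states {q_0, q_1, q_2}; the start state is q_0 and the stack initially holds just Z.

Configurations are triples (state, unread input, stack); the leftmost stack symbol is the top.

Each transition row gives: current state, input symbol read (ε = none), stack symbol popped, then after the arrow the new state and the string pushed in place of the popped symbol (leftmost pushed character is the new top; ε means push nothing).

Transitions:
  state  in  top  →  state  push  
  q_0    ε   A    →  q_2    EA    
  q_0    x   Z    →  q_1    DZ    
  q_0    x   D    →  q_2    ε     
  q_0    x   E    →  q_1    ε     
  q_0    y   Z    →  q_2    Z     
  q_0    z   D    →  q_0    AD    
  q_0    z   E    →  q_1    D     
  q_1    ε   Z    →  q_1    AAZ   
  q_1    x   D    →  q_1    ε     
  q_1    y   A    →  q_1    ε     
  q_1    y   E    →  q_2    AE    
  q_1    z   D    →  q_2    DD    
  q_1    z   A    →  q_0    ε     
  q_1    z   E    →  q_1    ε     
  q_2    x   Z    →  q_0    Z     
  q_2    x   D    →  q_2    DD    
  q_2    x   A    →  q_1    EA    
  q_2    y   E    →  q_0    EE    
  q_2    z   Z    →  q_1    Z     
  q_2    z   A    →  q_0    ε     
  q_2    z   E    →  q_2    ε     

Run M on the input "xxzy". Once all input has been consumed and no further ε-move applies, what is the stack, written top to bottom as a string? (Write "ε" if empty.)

(q_0, xxzy, Z)
  read x, top Z: go to q_1, push DZ → (q_1, xzy, DZ)
  read x, top D: go to q_1, push ε → (q_1, zy, Z)
  ε-move, top Z: go to q_1, push AAZ → (q_1, zy, AAZ)
  read z, top A: go to q_0, push ε → (q_0, y, AZ)
  ε-move, top A: go to q_2, push EA → (q_2, y, EAZ)
  read y, top E: go to q_0, push EE → (q_0, ε, EEAZ)
All input consumed in state q_0 with stack EEAZ.

EEAZ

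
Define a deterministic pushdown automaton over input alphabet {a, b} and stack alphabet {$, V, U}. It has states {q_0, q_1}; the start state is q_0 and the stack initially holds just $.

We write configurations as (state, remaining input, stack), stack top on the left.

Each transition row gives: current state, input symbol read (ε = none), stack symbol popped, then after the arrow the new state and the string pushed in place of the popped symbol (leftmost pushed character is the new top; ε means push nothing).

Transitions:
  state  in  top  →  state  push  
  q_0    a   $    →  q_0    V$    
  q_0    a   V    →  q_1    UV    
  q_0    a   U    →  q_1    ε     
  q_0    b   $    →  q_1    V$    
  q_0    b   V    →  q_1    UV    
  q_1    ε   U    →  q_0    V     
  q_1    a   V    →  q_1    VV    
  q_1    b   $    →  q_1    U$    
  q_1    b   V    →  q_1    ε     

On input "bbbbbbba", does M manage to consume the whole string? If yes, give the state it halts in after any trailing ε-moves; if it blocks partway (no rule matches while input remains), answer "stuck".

(q_0, bbbbbbba, $) ⊢ (q_1, bbbbbba, V$) ⊢ (q_1, bbbbba, $) ⊢ (q_1, bbbba, U$) ⊢ (q_0, bbbba, V$) ⊢ (q_1, bbba, UV$) ⊢ (q_0, bbba, VV$) ⊢ (q_1, bba, UVV$) ⊢ (q_0, bba, VVV$) ⊢ (q_1, ba, UVVV$) ⊢ (q_0, ba, VVVV$) ⊢ (q_1, a, UVVVV$) ⊢ (q_0, a, VVVVV$) ⊢ (q_1, ε, UVVVVV$) ⊢ (q_0, ε, VVVVVV$)
All input consumed; M is in state q_0.

q_0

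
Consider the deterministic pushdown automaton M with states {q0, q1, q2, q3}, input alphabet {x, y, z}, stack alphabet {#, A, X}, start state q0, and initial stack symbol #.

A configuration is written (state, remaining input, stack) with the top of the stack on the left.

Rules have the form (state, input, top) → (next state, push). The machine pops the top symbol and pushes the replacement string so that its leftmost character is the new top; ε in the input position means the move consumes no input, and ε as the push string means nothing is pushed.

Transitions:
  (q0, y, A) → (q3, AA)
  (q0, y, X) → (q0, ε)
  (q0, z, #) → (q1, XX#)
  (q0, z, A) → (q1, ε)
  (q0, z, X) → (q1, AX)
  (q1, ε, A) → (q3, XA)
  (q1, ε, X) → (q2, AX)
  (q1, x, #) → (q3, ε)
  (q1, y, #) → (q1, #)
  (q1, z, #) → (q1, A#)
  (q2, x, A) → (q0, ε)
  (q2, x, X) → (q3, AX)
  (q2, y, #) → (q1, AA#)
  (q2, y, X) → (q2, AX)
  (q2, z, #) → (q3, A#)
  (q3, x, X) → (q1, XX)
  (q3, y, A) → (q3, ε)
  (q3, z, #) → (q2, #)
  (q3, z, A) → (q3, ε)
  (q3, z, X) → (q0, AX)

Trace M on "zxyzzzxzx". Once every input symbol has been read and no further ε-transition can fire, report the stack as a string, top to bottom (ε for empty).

AXXAXAX#

(q0, zxyzzzxzx, #)
  read z, top #: go to q1, push XX# → (q1, xyzzzxzx, XX#)
  ε-move, top X: go to q2, push AX → (q2, xyzzzxzx, AXX#)
  read x, top A: go to q0, push ε → (q0, yzzzxzx, XX#)
  read y, top X: go to q0, push ε → (q0, zzzxzx, X#)
  read z, top X: go to q1, push AX → (q1, zzxzx, AX#)
  ε-move, top A: go to q3, push XA → (q3, zzxzx, XAX#)
  read z, top X: go to q0, push AX → (q0, zxzx, AXAX#)
  read z, top A: go to q1, push ε → (q1, xzx, XAX#)
  ε-move, top X: go to q2, push AX → (q2, xzx, AXAX#)
  read x, top A: go to q0, push ε → (q0, zx, XAX#)
  read z, top X: go to q1, push AX → (q1, x, AXAX#)
  ε-move, top A: go to q3, push XA → (q3, x, XAXAX#)
  read x, top X: go to q1, push XX → (q1, ε, XXAXAX#)
  ε-move, top X: go to q2, push AX → (q2, ε, AXXAXAX#)
All input consumed in state q2 with stack AXXAXAX#.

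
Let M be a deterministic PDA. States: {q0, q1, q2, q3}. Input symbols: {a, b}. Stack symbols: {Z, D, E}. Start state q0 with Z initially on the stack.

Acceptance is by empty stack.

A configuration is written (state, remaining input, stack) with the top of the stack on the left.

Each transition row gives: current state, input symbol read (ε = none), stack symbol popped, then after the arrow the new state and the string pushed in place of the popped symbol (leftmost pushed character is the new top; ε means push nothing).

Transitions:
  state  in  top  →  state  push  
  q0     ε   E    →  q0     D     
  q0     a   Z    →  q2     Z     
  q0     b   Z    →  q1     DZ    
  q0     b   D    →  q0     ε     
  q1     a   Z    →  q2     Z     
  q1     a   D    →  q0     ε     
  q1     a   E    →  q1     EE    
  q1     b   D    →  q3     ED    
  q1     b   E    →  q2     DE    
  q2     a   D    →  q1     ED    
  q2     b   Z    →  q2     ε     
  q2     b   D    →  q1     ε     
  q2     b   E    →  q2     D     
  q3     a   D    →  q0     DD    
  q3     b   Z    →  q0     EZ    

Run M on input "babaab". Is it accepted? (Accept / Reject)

(q0, babaab, Z)
  read b, top Z: go to q1, push DZ → (q1, abaab, DZ)
  read a, top D: go to q0, push ε → (q0, baab, Z)
  read b, top Z: go to q1, push DZ → (q1, aab, DZ)
  read a, top D: go to q0, push ε → (q0, ab, Z)
  read a, top Z: go to q2, push Z → (q2, b, Z)
  read b, top Z: go to q2, push ε → (q2, ε, ε)
All input consumed and the stack is empty.

Accept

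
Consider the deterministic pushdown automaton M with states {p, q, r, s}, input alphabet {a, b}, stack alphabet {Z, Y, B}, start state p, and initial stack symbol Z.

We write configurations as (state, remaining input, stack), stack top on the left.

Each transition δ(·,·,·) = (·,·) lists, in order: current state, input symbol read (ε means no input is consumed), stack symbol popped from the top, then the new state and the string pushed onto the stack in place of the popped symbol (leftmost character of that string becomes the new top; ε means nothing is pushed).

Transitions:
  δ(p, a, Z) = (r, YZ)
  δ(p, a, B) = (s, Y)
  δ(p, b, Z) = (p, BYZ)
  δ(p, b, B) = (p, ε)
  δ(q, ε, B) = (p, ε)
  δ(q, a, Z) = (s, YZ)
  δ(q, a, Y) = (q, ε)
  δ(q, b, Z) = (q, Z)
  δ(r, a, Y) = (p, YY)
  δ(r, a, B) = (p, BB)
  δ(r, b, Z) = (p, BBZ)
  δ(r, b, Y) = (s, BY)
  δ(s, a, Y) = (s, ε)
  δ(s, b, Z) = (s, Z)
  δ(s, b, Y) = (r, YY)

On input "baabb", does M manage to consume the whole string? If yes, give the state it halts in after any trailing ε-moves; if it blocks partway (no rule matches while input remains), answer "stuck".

(p, baabb, Z) ⊢ (p, aabb, BYZ) ⊢ (s, abb, YYZ) ⊢ (s, bb, YZ) ⊢ (r, b, YYZ) ⊢ (s, ε, BYYZ)
All input consumed; M is in state s.

s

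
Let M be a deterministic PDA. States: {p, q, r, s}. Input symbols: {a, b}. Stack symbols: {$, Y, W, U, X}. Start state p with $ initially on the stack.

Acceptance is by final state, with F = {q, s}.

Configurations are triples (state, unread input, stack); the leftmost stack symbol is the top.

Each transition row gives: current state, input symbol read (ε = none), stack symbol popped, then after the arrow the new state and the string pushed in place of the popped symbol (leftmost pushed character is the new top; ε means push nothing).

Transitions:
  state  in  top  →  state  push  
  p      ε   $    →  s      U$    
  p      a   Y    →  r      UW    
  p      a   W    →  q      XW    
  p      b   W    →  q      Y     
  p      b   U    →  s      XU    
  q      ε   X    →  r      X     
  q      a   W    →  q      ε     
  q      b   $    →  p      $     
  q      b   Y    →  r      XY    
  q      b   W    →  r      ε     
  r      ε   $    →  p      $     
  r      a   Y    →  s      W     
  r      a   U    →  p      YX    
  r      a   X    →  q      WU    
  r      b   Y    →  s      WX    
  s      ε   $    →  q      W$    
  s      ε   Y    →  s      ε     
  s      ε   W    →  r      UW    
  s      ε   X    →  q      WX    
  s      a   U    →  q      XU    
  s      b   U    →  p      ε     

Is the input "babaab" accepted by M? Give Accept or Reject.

Reject

(p, babaab, $) ⊢ (s, babaab, U$) ⊢ (p, abaab, $) ⊢ (s, abaab, U$) ⊢ (q, baab, XU$) ⊢ (r, baab, XU$)
No transition applies at (r, baab, XU$); input not fully consumed.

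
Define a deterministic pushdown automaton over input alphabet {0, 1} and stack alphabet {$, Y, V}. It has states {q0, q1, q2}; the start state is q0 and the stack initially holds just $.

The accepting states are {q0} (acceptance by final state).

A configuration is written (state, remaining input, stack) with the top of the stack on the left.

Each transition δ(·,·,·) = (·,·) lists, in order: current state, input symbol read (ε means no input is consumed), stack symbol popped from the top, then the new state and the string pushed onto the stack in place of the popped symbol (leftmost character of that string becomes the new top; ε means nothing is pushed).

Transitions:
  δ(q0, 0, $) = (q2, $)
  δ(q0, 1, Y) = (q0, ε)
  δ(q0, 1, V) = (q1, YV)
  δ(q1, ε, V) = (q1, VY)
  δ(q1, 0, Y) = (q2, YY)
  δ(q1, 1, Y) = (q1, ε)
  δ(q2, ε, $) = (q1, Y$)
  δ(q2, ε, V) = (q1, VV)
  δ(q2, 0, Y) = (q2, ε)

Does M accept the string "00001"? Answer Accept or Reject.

(q0, 00001, $)
  read 0, top $: go to q2, push $ → (q2, 0001, $)
  ε-move, top $: go to q1, push Y$ → (q1, 0001, Y$)
  read 0, top Y: go to q2, push YY → (q2, 001, YY$)
  read 0, top Y: go to q2, push ε → (q2, 01, Y$)
  read 0, top Y: go to q2, push ε → (q2, 1, $)
  ε-move, top $: go to q1, push Y$ → (q1, 1, Y$)
  read 1, top Y: go to q1, push ε → (q1, ε, $)
All input consumed; state q1 ∉ F and no further ε-move applies.

Reject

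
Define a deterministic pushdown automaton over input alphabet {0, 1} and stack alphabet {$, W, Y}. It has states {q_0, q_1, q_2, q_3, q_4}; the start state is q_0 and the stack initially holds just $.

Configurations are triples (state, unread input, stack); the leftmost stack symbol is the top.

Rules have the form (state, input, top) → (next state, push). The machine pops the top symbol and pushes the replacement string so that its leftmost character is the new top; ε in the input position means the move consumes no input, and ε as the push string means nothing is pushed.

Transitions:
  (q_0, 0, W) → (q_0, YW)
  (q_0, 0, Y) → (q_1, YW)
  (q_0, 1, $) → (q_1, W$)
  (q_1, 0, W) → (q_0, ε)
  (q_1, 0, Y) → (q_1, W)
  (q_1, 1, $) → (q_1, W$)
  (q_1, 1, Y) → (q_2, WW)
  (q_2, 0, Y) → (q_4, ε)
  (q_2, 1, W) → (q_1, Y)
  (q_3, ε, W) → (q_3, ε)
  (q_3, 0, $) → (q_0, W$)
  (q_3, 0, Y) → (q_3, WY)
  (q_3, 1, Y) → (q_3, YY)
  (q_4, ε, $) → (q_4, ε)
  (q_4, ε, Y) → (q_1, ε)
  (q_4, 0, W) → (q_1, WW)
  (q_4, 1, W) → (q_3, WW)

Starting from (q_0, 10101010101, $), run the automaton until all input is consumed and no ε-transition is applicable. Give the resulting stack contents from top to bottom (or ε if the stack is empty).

(q_0, 10101010101, $)
  read 1, top $: go to q_1, push W$ → (q_1, 0101010101, W$)
  read 0, top W: go to q_0, push ε → (q_0, 101010101, $)
  read 1, top $: go to q_1, push W$ → (q_1, 01010101, W$)
  read 0, top W: go to q_0, push ε → (q_0, 1010101, $)
  read 1, top $: go to q_1, push W$ → (q_1, 010101, W$)
  read 0, top W: go to q_0, push ε → (q_0, 10101, $)
  read 1, top $: go to q_1, push W$ → (q_1, 0101, W$)
  read 0, top W: go to q_0, push ε → (q_0, 101, $)
  read 1, top $: go to q_1, push W$ → (q_1, 01, W$)
  read 0, top W: go to q_0, push ε → (q_0, 1, $)
  read 1, top $: go to q_1, push W$ → (q_1, ε, W$)
All input consumed in state q_1 with stack W$.

W$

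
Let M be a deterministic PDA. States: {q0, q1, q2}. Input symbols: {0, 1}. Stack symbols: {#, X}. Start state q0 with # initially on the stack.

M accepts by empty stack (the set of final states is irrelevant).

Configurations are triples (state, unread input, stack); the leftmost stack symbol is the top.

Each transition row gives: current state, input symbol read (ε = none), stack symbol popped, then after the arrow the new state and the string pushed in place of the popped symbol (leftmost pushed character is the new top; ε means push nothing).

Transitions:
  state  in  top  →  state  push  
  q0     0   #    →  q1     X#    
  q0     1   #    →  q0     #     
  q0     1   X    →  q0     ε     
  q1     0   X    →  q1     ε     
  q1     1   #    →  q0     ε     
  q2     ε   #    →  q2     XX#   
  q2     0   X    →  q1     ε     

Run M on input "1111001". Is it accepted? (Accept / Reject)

Accept

(q0, 1111001, #)
  read 1, top #: go to q0, push # → (q0, 111001, #)
  read 1, top #: go to q0, push # → (q0, 11001, #)
  read 1, top #: go to q0, push # → (q0, 1001, #)
  read 1, top #: go to q0, push # → (q0, 001, #)
  read 0, top #: go to q1, push X# → (q1, 01, X#)
  read 0, top X: go to q1, push ε → (q1, 1, #)
  read 1, top #: go to q0, push ε → (q0, ε, ε)
All input consumed and the stack is empty.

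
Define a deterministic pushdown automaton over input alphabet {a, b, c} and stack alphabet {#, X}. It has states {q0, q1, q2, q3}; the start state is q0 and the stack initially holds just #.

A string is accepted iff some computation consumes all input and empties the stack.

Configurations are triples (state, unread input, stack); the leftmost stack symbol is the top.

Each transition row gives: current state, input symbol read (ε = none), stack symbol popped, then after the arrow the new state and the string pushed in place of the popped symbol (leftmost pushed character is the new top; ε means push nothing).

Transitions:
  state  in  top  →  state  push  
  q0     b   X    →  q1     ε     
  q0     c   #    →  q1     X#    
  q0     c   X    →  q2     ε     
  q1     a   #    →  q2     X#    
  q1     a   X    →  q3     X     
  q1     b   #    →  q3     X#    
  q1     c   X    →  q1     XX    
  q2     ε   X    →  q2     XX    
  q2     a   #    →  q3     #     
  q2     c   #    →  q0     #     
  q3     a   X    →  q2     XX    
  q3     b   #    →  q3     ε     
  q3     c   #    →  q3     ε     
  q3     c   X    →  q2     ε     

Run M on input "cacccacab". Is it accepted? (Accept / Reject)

(q0, cacccacab, #)
  read c, top #: go to q1, push X# → (q1, acccacab, X#)
  read a, top X: go to q3, push X → (q3, cccacab, X#)
  read c, top X: go to q2, push ε → (q2, ccacab, #)
  read c, top #: go to q0, push # → (q0, cacab, #)
  read c, top #: go to q1, push X# → (q1, acab, X#)
  read a, top X: go to q3, push X → (q3, cab, X#)
  read c, top X: go to q2, push ε → (q2, ab, #)
  read a, top #: go to q3, push # → (q3, b, #)
  read b, top #: go to q3, push ε → (q3, ε, ε)
All input consumed and the stack is empty.

Accept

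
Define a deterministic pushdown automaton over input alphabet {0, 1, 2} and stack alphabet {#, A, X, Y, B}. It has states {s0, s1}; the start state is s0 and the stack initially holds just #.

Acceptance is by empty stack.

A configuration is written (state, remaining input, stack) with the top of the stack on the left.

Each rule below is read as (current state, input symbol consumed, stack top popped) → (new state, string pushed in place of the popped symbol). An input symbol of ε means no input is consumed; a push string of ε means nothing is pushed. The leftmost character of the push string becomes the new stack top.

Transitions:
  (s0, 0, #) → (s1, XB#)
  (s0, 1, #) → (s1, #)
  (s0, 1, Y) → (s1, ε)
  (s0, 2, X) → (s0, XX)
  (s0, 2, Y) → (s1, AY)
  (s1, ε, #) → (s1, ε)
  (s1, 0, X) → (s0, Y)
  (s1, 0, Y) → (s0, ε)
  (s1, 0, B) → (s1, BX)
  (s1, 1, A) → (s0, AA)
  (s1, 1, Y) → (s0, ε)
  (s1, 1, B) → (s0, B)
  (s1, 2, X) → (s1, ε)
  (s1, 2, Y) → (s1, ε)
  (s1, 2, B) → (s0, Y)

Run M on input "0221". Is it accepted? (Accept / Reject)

(s0, 0221, #) ⊢ (s1, 221, XB#) ⊢ (s1, 21, B#) ⊢ (s0, 1, Y#) ⊢ (s1, ε, #) ⊢ (s1, ε, ε)
All input consumed and the stack is empty.

Accept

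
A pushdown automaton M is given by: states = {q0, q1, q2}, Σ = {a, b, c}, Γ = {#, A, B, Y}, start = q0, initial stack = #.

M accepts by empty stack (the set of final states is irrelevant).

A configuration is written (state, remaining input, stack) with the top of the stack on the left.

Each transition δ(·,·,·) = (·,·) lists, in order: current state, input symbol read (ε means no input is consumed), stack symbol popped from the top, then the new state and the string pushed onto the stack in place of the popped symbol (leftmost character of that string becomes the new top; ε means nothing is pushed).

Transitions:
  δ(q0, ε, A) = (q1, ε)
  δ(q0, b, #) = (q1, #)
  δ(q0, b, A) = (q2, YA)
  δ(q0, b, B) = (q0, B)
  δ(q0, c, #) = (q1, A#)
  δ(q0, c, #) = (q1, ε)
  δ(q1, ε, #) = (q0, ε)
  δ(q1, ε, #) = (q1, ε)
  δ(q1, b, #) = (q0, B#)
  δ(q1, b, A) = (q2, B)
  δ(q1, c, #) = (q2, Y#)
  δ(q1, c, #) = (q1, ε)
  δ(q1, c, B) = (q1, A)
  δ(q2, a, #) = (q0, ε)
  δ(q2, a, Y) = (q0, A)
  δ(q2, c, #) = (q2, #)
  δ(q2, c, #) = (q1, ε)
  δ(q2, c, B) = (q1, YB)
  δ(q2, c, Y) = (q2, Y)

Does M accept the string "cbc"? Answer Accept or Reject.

No computation consumes all input and empties the stack.

Reject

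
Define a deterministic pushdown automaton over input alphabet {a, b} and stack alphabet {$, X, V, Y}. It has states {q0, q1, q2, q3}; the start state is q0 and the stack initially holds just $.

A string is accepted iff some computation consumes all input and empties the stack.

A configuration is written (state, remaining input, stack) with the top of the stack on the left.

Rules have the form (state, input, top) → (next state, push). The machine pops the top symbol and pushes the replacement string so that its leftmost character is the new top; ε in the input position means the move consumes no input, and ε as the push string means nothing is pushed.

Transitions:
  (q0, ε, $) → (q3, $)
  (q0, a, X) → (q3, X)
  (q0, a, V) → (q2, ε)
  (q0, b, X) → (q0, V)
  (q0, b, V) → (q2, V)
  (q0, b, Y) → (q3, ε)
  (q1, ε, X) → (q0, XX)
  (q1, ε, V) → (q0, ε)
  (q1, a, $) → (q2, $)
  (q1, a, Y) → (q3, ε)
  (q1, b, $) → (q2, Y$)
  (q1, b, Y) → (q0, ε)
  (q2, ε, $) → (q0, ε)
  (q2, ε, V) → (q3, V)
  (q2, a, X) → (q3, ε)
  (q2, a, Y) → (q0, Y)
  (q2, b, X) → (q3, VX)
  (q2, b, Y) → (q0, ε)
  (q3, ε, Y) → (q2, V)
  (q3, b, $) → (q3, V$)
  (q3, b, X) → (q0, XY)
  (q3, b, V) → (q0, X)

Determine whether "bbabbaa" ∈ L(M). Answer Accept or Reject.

(q0, bbabbaa, $) ⊢ (q3, bbabbaa, $) ⊢ (q3, babbaa, V$) ⊢ (q0, abbaa, X$) ⊢ (q3, bbaa, X$) ⊢ (q0, baa, XY$) ⊢ (q0, aa, VY$) ⊢ (q2, a, Y$) ⊢ (q0, ε, Y$)
All input consumed; stack is Y$, not empty, and no further ε-move applies.

Reject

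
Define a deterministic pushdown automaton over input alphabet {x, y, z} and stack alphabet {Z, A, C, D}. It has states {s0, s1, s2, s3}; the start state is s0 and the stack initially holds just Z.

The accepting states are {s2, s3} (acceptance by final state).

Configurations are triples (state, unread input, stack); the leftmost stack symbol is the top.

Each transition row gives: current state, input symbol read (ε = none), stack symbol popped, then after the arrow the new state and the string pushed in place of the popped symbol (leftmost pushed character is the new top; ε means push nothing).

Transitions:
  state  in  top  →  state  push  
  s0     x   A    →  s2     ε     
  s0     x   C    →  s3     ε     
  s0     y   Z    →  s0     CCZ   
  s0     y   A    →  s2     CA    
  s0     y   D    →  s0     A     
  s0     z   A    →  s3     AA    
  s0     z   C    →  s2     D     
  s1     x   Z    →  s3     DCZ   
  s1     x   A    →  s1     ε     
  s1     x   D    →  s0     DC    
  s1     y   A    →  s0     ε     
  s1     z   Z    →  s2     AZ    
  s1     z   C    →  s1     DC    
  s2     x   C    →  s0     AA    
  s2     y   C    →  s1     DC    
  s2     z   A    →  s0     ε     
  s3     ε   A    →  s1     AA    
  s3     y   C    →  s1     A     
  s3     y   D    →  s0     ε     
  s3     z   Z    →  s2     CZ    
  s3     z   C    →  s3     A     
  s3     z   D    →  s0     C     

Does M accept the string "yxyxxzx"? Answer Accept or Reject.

Accept

(s0, yxyxxzx, Z)
  read y, top Z: go to s0, push CCZ → (s0, xyxxzx, CCZ)
  read x, top C: go to s3, push ε → (s3, yxxzx, CZ)
  read y, top C: go to s1, push A → (s1, xxzx, AZ)
  read x, top A: go to s1, push ε → (s1, xzx, Z)
  read x, top Z: go to s3, push DCZ → (s3, zx, DCZ)
  read z, top D: go to s0, push C → (s0, x, CCZ)
  read x, top C: go to s3, push ε → (s3, ε, CZ)
All input consumed; state s3 ∈ F.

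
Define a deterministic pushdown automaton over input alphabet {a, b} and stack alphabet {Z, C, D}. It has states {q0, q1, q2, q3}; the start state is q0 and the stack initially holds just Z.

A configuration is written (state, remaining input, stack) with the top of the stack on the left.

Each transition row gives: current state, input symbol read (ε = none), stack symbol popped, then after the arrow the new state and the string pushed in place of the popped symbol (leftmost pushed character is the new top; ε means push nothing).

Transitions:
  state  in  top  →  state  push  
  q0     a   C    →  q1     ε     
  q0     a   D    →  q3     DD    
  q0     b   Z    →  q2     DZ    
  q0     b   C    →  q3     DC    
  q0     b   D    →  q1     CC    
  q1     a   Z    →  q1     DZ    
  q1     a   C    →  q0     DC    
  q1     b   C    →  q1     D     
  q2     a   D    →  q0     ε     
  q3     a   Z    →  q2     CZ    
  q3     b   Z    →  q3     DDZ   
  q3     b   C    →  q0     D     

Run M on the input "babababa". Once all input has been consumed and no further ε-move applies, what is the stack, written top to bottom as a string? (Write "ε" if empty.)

(q0, babababa, Z)
  read b, top Z: go to q2, push DZ → (q2, abababa, DZ)
  read a, top D: go to q0, push ε → (q0, bababa, Z)
  read b, top Z: go to q2, push DZ → (q2, ababa, DZ)
  read a, top D: go to q0, push ε → (q0, baba, Z)
  read b, top Z: go to q2, push DZ → (q2, aba, DZ)
  read a, top D: go to q0, push ε → (q0, ba, Z)
  read b, top Z: go to q2, push DZ → (q2, a, DZ)
  read a, top D: go to q0, push ε → (q0, ε, Z)
All input consumed in state q0 with stack Z.

Z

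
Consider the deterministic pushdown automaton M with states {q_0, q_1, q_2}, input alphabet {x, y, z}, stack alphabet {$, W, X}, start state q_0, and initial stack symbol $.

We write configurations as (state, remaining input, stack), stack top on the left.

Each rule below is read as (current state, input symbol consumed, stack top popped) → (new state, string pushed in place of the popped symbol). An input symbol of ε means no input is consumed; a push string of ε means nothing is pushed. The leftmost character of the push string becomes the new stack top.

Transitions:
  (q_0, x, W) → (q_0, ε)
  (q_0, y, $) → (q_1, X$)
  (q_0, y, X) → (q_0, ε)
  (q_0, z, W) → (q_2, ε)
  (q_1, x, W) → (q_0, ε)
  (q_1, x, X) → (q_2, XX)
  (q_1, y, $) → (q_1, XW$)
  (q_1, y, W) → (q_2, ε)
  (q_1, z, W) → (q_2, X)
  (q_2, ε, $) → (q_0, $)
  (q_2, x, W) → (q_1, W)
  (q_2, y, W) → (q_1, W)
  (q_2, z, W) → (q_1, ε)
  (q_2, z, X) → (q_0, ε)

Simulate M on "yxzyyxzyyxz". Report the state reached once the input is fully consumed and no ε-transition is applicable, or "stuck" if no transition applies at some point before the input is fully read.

q_0

(q_0, yxzyyxzyyxz, $)
  read y, top $: go to q_1, push X$ → (q_1, xzyyxzyyxz, X$)
  read x, top X: go to q_2, push XX → (q_2, zyyxzyyxz, XX$)
  read z, top X: go to q_0, push ε → (q_0, yyxzyyxz, X$)
  read y, top X: go to q_0, push ε → (q_0, yxzyyxz, $)
  read y, top $: go to q_1, push X$ → (q_1, xzyyxz, X$)
  read x, top X: go to q_2, push XX → (q_2, zyyxz, XX$)
  read z, top X: go to q_0, push ε → (q_0, yyxz, X$)
  read y, top X: go to q_0, push ε → (q_0, yxz, $)
  read y, top $: go to q_1, push X$ → (q_1, xz, X$)
  read x, top X: go to q_2, push XX → (q_2, z, XX$)
  read z, top X: go to q_0, push ε → (q_0, ε, X$)
All input consumed; M is in state q_0.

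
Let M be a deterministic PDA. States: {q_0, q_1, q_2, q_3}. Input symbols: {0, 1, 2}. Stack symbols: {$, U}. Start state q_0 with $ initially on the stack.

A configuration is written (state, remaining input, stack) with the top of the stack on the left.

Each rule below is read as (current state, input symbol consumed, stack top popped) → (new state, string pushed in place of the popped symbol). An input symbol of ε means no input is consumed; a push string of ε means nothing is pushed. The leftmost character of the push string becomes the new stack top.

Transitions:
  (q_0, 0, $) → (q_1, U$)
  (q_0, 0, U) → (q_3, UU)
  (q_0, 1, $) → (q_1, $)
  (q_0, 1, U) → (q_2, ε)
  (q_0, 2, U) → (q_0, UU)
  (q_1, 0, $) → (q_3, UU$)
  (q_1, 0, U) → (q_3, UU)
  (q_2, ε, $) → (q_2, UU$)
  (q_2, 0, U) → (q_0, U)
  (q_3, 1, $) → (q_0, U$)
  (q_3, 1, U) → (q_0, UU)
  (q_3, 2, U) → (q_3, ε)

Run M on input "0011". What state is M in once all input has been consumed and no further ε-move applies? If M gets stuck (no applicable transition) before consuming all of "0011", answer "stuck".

(q_0, 0011, $) ⊢ (q_1, 011, U$) ⊢ (q_3, 11, UU$) ⊢ (q_0, 1, UUU$) ⊢ (q_2, ε, UU$)
All input consumed; M is in state q_2.

q_2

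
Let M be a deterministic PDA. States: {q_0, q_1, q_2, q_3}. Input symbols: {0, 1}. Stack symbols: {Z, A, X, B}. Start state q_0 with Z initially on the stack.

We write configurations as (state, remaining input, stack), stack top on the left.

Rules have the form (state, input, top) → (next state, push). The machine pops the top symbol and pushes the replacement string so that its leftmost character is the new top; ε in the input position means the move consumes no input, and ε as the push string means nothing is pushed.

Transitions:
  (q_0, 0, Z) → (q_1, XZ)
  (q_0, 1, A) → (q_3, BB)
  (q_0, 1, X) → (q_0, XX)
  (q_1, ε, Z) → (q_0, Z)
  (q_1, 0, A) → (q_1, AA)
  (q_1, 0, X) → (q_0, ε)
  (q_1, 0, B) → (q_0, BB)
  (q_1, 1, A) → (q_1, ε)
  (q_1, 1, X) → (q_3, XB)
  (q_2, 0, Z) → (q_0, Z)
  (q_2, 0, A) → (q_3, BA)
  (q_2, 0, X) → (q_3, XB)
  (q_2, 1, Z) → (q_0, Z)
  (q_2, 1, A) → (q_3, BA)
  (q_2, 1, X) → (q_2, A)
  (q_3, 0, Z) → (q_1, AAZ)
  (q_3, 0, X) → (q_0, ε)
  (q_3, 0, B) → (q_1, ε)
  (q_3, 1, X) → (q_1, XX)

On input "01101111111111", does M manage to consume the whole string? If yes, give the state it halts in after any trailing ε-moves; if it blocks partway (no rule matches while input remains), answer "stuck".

q_0

(q_0, 01101111111111, Z)
  read 0, top Z: go to q_1, push XZ → (q_1, 1101111111111, XZ)
  read 1, top X: go to q_3, push XB → (q_3, 101111111111, XBZ)
  read 1, top X: go to q_1, push XX → (q_1, 01111111111, XXBZ)
  read 0, top X: go to q_0, push ε → (q_0, 1111111111, XBZ)
  read 1, top X: go to q_0, push XX → (q_0, 111111111, XXBZ)
  read 1, top X: go to q_0, push XX → (q_0, 11111111, XXXBZ)
  read 1, top X: go to q_0, push XX → (q_0, 1111111, XXXXBZ)
  read 1, top X: go to q_0, push XX → (q_0, 111111, XXXXXBZ)
  read 1, top X: go to q_0, push XX → (q_0, 11111, XXXXXXBZ)
  read 1, top X: go to q_0, push XX → (q_0, 1111, XXXXXXXBZ)
  read 1, top X: go to q_0, push XX → (q_0, 111, XXXXXXXXBZ)
  read 1, top X: go to q_0, push XX → (q_0, 11, XXXXXXXXXBZ)
  read 1, top X: go to q_0, push XX → (q_0, 1, XXXXXXXXXXBZ)
  read 1, top X: go to q_0, push XX → (q_0, ε, XXXXXXXXXXXBZ)
All input consumed; M is in state q_0.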